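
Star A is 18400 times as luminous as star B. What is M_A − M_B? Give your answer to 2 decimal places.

Pogson: ΔM = −2.5 log₁₀(ratio) = −2.5 log₁₀(18400) = −2.5 × 4.2648 = -10.662
Star A is brighter, so it has the smaller magnitude: the difference is negative.

M_A − M_B ≈ -10.66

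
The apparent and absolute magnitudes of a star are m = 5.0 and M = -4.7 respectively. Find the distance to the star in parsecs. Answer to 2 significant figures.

d ≈ 870 pc

μ = m − M = 9.700
m − M = 5 log₁₀ d − 5
log₁₀ d = (m − M)/5 + 1 = 2.9400
d = 10^2.9400 = 871.0 pc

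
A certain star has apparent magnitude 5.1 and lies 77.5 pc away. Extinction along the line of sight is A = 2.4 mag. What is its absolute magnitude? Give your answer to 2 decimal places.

M ≈ -1.75

5 log₁₀(d/10 pc) = 5 log₁₀(77.50) − 5 = 4.447
M = m − 5 log₁₀(d/10) − A = 5.1 − 4.447 − 2.4 = -1.747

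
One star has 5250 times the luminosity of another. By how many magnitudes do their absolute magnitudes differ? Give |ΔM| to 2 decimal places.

|ΔM| ≈ 9.30

Pogson: ΔM = −2.5 log₁₀(ratio) = −2.5 log₁₀(5250) = −2.5 × 3.7202 = -9.300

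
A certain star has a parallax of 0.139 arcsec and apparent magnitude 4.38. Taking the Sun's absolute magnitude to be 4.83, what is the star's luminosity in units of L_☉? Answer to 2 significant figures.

d = 1/p = 1/0.139″ = 7.194 pc
M = m − 5 log₁₀ d + 5 = 4.38 − 5·0.8570 + 5 = 5.095
M − M_☉ = 5.095 − 4.83 = 0.265
L/L_☉ = 10^(−0.4 × 0.265) = 0.7834

L/L_☉ ≈ 0.78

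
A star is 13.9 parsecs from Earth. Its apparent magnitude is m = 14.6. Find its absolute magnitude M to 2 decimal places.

M ≈ 13.88

5 log₁₀(d/10 pc) = 5 log₁₀(13.90) − 5 = 0.715
M = m − 5 log₁₀(d/10) = 14.6 − 0.715 = 13.885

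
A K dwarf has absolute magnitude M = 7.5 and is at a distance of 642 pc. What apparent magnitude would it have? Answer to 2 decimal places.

m = M + 5 log₁₀ d − 5 = 7.5 + 5·2.8075 − 5 = 16.538

m ≈ 16.54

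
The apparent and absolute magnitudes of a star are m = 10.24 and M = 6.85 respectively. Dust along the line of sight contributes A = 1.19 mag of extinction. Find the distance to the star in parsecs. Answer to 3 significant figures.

d ≈ 27.5 pc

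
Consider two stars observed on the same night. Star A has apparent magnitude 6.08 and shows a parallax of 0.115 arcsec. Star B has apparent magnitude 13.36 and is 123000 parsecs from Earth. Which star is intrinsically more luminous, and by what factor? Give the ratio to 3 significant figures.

Star B is more luminous, by a factor of 245000.

Star A: d = 1/p = 1/0.115″ = 8.696 pc
Star A: M = m − 5 log₁₀ d + 5 = 6.08 − 5·0.9393 + 5 = 6.383
Star B: M = m − 5 log₁₀ d + 5 = 13.36 − 5·5.0899 + 5 = -7.090
ΔM = M_A − M_B = 6.383 − (-7.090) = 13.473; smaller M is more luminous → Star B.
L ratio = 10^(0.4 |ΔM|) = 10^5.389 = 245000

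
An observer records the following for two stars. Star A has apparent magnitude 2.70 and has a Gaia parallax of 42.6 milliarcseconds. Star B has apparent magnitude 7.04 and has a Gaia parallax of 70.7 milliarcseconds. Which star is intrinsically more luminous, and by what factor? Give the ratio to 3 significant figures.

Star A is more luminous, by a factor of 150.

Star A: p = 42.6 mas = 0.0426″ → d = 1/p = 23.47 pc
Star A: M = m − 5 log₁₀ d + 5 = 2.70 − 5·1.3706 + 5 = 0.847
Star B: p = 70.7 mas = 0.0707″ → d = 1/p = 14.14 pc
Star B: M = m − 5 log₁₀ d + 5 = 7.04 − 5·1.1506 + 5 = 6.287
ΔM = M_A − M_B = 0.847 − (6.287) = -5.440; smaller M is more luminous → Star A.
L ratio = 10^(0.4 |ΔM|) = 10^2.176 = 150.0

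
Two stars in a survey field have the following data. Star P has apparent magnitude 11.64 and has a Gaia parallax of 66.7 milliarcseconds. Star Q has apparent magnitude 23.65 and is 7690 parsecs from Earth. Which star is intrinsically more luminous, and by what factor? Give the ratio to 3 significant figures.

Star Q is more luminous, by a factor of 4.13.

Star P: p = 66.7 mas = 0.0667″ → d = 1/p = 14.99 pc
Star P: M = m − 5 log₁₀ d + 5 = 11.64 − 5·1.1759 + 5 = 10.761
Star Q: M = m − 5 log₁₀ d + 5 = 23.65 − 5·3.8859 + 5 = 9.220
ΔM = M_P − M_Q = 10.761 − (9.220) = 1.540; smaller M is more luminous → Star Q.
L ratio = 10^(0.4 |ΔM|) = 10^0.616 = 4.131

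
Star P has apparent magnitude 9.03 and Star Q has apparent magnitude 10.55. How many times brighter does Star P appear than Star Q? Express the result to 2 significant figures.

4.1

Magnitude difference = -1.52
Flux ratio = 10^(−0.4 Δm) = 10^(−0.4 × -1.52) = 10^0.608 = 4.055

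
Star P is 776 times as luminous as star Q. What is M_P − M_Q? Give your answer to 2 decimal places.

Pogson: ΔM = −2.5 log₁₀(ratio) = −2.5 log₁₀(776) = −2.5 × 2.8899 = -7.225
Star P is brighter, so it has the smaller magnitude: the difference is negative.

M_P − M_Q ≈ -7.22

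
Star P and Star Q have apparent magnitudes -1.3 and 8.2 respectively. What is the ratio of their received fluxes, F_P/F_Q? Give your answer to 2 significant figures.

Δm = -1.3 − (8.2) = -9.5
Flux ratio = 10^(−0.4 Δm) = 10^(−0.4 × -9.5) = 10^3.800 = 6310

F_P/F_Q ≈ 6300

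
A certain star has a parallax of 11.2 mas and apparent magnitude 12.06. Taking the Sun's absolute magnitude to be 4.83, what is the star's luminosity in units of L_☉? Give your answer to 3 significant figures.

L/L_☉ ≈ 0.102

d = 1/p = 1000/11.2 mas = 89.29 pc
M = m − 5 log₁₀ d + 5 = 12.06 − 5·1.9508 + 5 = 7.306
M − M_☉ = 7.306 − 4.83 = 2.476
L/L_☉ = 10^(−0.4 × 2.476) = 0.1022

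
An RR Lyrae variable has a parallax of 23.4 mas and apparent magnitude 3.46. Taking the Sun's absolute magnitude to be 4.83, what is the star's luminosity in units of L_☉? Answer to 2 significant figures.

L/L_☉ ≈ 65

d = 1/p = 1000/23.4 mas = 42.74 pc
M = m − 5 log₁₀ d + 5 = 3.46 − 5·1.6308 + 5 = 0.306
M − M_☉ = 0.306 − 4.83 = -4.524
L/L_☉ = 10^(−0.4 × -4.524) = 64.50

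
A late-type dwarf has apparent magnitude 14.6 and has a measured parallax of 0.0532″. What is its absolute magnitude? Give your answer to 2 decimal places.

d = 1/p = 1/0.0532″ = 18.80 pc
5 log₁₀(d/10 pc) = 5 log₁₀(18.80) − 5 = 1.370
M = m − 5 log₁₀(d/10) = 14.6 − 1.370 = 13.230

M ≈ 13.23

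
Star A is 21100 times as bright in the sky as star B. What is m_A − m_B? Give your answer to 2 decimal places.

m_A − m_B ≈ -10.81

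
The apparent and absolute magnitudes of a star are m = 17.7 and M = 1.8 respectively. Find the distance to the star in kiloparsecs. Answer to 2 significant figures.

μ = m − M = 15.900
m − M = 5 log₁₀ d − 5
log₁₀ d = (m − M)/5 + 1 = 4.1800
d = 10^4.1800 = 15140 pc
= 15.14 kpc

d ≈ 15 kpc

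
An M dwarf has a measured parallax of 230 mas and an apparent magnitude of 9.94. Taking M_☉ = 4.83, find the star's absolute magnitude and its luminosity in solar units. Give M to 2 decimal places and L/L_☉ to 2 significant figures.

d = 1/p = 1000/230 mas = 4.348 pc
M = m − 5 log₁₀ d + 5 = 9.94 − 5·0.6383 + 5 = 11.749
M − M_☉ = 11.749 − 4.83 = 6.919
L/L_☉ = 10^(−0.4 × 6.919) = 1.708×10^-3

M ≈ 11.75; L/L_☉ ≈ 1.7×10^-3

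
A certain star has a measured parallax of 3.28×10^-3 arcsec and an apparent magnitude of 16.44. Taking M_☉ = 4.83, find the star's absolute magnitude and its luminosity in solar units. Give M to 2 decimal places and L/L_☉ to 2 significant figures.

d = 1/p = 1/3.28×10^-3″ = 304.9 pc
M = m − 5 log₁₀ d + 5 = 16.44 − 5·2.4841 + 5 = 9.019
M − M_☉ = 9.019 − 4.83 = 4.189
L/L_☉ = 10^(−0.4 × 4.189) = 0.02110

M ≈ 9.02; L/L_☉ ≈ 0.021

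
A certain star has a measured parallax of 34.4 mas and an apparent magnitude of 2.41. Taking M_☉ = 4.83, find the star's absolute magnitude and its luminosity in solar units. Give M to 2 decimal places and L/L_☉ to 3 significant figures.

d = 1/p = 1000/34.4 mas = 29.07 pc
M = m − 5 log₁₀ d + 5 = 2.41 − 5·1.4634 + 5 = 0.093
M − M_☉ = 0.093 − 4.83 = -4.737
L/L_☉ = 10^(−0.4 × -4.737) = 78.50

M ≈ 0.09; L/L_☉ ≈ 78.5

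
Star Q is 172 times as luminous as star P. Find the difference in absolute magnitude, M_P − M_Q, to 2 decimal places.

Pogson: ΔM = −2.5 log₁₀(ratio) = −2.5 log₁₀(172) = −2.5 × 2.2355 = -5.589
Star Q is brighter so has the smaller magnitude: M_P − M_Q is positive.

M_P − M_Q ≈ 5.59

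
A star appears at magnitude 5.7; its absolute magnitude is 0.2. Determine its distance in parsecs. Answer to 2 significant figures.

d ≈ 130 pc

μ = m − M = 5.500
m − M = 5 log₁₀ d − 5
log₁₀ d = (m − M)/5 + 1 = 2.1000
d = 10^2.1000 = 125.9 pc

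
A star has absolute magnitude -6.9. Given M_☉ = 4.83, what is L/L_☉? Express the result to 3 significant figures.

L/L_☉ ≈ 49200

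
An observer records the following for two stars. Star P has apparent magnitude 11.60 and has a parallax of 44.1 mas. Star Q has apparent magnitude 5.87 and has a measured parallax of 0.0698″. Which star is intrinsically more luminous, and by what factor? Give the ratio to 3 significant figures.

Star Q is more luminous, by a factor of 78.2.

Star P: p = 44.1 mas = 0.0441″ → d = 1/p = 22.68 pc
Star P: M = m − 5 log₁₀ d + 5 = 11.60 − 5·1.3556 + 5 = 9.822
Star Q: d = 1/p = 1/0.0698″ = 14.33 pc
Star Q: M = m − 5 log₁₀ d + 5 = 5.87 − 5·1.1561 + 5 = 5.089
ΔM = M_P − M_Q = 9.822 − (5.089) = 4.733; smaller M is more luminous → Star Q.
L ratio = 10^(0.4 |ΔM|) = 10^1.893 = 78.19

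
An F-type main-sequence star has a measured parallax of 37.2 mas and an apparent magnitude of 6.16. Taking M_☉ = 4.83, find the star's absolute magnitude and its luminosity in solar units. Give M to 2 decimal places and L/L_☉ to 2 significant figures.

M ≈ 4.01; L/L_☉ ≈ 2.1

d = 1/p = 1000/37.2 mas = 26.88 pc
M = m − 5 log₁₀ d + 5 = 6.16 − 5·1.4295 + 5 = 4.013
M − M_☉ = 4.013 − 4.83 = -0.817
L/L_☉ = 10^(−0.4 × -0.817) = 2.123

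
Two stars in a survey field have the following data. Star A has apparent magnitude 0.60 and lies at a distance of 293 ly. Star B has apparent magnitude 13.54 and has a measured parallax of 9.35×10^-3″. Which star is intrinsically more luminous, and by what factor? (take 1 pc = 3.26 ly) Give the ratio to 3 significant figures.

Star A: d = 293 ly / 3.26 = 89.88 pc
Star A: M = m − 5 log₁₀ d + 5 = 0.60 − 5·1.9537 + 5 = -4.168
Star B: d = 1/p = 1/9.35×10^-3″ = 107.0 pc
Star B: M = m − 5 log₁₀ d + 5 = 13.54 − 5·2.0292 + 5 = 8.394
ΔM = M_A − M_B = -4.168 − (8.394) = -12.562; smaller M is more luminous → Star A.
L ratio = 10^(0.4 |ΔM|) = 10^5.025 = 105900

Star A is more luminous, by a factor of 106000.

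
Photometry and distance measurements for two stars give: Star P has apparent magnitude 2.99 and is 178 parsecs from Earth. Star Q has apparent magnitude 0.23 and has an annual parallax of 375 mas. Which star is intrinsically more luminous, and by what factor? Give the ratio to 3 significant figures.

Star P: M = m − 5 log₁₀ d + 5 = 2.99 − 5·2.2504 + 5 = -3.262
Star Q: p = 375 mas = 0.375″ → d = 1/p = 2.667 pc
Star Q: M = m − 5 log₁₀ d + 5 = 0.23 − 5·0.4260 + 5 = 3.100
ΔM = M_P − M_Q = -3.262 − (3.100) = -6.362; smaller M is more luminous → Star P.
L ratio = 10^(0.4 |ΔM|) = 10^2.545 = 350.7

Star P is more luminous, by a factor of 351.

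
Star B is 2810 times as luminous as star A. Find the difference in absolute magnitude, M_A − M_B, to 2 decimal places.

M_A − M_B ≈ 8.62

Pogson: ΔM = −2.5 log₁₀(ratio) = −2.5 log₁₀(2810) = −2.5 × 3.4487 = -8.622
Star B is brighter so has the smaller magnitude: M_A − M_B is positive.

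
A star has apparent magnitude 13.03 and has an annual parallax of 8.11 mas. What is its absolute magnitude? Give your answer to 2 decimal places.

M ≈ 7.58

p = 8.11 mas = 8.11×10^-3″ → d = 1/p = 123.3 pc
5 log₁₀(d/10 pc) = 5 log₁₀(123.3) − 5 = 5.455
M = m − 5 log₁₀(d/10) = 13.03 − 5.455 = 7.575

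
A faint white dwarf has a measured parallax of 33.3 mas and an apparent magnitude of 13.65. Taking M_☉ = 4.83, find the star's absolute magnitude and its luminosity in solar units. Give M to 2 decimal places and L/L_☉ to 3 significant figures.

M ≈ 11.26; L/L_☉ ≈ 2.67×10^-3

d = 1/p = 1000/33.3 mas = 30.03 pc
M = m − 5 log₁₀ d + 5 = 13.65 − 5·1.4776 + 5 = 11.262
M − M_☉ = 11.262 − 4.83 = 6.432
L/L_☉ = 10^(−0.4 × 6.432) = 2.674×10^-3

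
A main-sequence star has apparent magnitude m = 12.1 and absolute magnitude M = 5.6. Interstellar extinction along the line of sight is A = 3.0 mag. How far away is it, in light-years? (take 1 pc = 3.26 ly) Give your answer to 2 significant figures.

d ≈ 160 ly

m − M = 5 log₁₀(d/10 pc) + A  ⇒  12.1 − (5.6) − 3.0 = 5 log₁₀(d/10)
3.500 = 5 log₁₀(d/10)
log₁₀ d = (m − M − A)/5 + 1 = 1.7000
d = 10^1.7000 = 50.12 pc
= 163.4 ly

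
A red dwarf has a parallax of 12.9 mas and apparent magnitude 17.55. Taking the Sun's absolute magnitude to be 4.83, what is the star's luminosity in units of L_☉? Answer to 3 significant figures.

d = 1/p = 1000/12.9 mas = 77.52 pc
M = m − 5 log₁₀ d + 5 = 17.55 − 5·1.8894 + 5 = 13.103
M − M_☉ = 13.103 − 4.83 = 8.273
L/L_☉ = 10^(−0.4 × 8.273) = 4.907×10^-4

L/L_☉ ≈ 4.91×10^-4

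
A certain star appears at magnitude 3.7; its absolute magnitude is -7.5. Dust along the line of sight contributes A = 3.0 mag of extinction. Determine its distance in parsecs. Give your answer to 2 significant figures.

d ≈ 440 pc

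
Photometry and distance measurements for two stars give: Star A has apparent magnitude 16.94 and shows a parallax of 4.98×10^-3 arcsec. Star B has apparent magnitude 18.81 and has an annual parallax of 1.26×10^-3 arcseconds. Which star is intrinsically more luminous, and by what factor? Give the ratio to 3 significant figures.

Star B is more luminous, by a factor of 2.79.

Star A: d = 1/p = 1/4.98×10^-3″ = 200.8 pc
Star A: M = m − 5 log₁₀ d + 5 = 16.94 − 5·2.3028 + 5 = 10.426
Star B: d = 1/p = 1/1.26×10^-3″ = 793.7 pc
Star B: M = m − 5 log₁₀ d + 5 = 18.81 − 5·2.8996 + 5 = 9.312
ΔM = M_A − M_B = 10.426 − (9.312) = 1.114; smaller M is more luminous → Star B.
L ratio = 10^(0.4 |ΔM|) = 10^0.446 = 2.791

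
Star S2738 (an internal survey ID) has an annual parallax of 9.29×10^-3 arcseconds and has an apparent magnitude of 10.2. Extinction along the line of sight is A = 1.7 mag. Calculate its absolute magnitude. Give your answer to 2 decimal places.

M ≈ 3.34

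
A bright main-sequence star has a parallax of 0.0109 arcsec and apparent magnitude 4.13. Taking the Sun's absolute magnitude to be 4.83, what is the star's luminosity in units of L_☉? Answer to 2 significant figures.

L/L_☉ ≈ 160

d = 1/p = 1/0.0109″ = 91.74 pc
M = m − 5 log₁₀ d + 5 = 4.13 − 5·1.9626 + 5 = -0.683
M − M_☉ = -0.683 − 4.83 = -5.513
L/L_☉ = 10^(−0.4 × -5.513) = 160.4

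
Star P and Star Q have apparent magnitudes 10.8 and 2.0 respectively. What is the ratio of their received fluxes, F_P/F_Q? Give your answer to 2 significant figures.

F_P/F_Q ≈ 3.0×10^-4

Magnitude difference = 8.8
Flux ratio = 10^(−0.4 Δm) = 10^(−0.4 × 8.8) = 10^-3.520 = 3.020×10^-4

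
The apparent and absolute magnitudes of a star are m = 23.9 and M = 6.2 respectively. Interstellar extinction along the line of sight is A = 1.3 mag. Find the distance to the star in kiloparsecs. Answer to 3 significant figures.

d ≈ 19.1 kpc

m − M = 5 log₁₀(d/10 pc) + A  ⇒  23.9 − (6.2) − 1.3 = 5 log₁₀(d/10)
16.400 = 5 log₁₀(d/10)
log₁₀ d = (m − M − A)/5 + 1 = 4.2800
d = 10^4.2800 = 19050 pc
= 19.05 kpc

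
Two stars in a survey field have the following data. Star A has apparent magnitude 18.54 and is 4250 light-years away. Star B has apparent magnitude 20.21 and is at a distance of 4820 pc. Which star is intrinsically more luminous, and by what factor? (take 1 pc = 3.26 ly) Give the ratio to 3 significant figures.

Star B is more luminous, by a factor of 2.94.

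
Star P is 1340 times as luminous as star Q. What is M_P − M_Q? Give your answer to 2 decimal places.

Pogson: ΔM = −2.5 log₁₀(ratio) = −2.5 log₁₀(1340) = −2.5 × 3.1271 = -7.818
Star P is brighter, so it has the smaller magnitude: the difference is negative.

M_P − M_Q ≈ -7.82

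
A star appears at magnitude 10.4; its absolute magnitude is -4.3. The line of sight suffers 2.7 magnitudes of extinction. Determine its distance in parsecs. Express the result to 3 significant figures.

d ≈ 2510 pc

m − M = 5 log₁₀(d/10 pc) + A  ⇒  10.4 − (-4.3) − 2.7 = 5 log₁₀(d/10)
12.000 = 5 log₁₀(d/10)
log₁₀ d = (m − M − A)/5 + 1 = 3.4000
d = 10^3.4000 = 2512 pc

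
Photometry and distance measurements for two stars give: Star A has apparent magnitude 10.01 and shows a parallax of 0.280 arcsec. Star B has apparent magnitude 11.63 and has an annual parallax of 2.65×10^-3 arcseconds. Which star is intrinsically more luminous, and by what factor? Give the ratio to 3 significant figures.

Star A: d = 1/p = 1/0.280″ = 3.571 pc
Star A: M = m − 5 log₁₀ d + 5 = 10.01 − 5·0.5528 + 5 = 12.246
Star B: d = 1/p = 1/2.65×10^-3″ = 377.4 pc
Star B: M = m − 5 log₁₀ d + 5 = 11.63 − 5·2.5768 + 5 = 3.746
ΔM = M_A − M_B = 12.246 − (3.746) = 8.500; smaller M is more luminous → Star B.
L ratio = 10^(0.4 |ΔM|) = 10^3.400 = 2511

Star B is more luminous, by a factor of 2510.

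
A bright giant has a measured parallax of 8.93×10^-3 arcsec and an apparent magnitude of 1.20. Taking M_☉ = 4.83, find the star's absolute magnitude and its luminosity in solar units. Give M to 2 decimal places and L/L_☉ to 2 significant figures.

M ≈ -4.05; L/L_☉ ≈ 3600

d = 1/p = 1/8.93×10^-3″ = 112.0 pc
M = m − 5 log₁₀ d + 5 = 1.20 − 5·2.0491 + 5 = -4.046
M − M_☉ = -4.046 − 4.83 = -8.876
L/L_☉ = 10^(−0.4 × -8.876) = 3551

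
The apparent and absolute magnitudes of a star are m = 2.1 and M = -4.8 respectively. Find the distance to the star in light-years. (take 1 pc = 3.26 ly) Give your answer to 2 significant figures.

d ≈ 780 ly

Distance modulus: m − M = 2.1 − (-4.8) = 6.900
m − M = 5 log₁₀ d − 5
log₁₀ d = (m − M)/5 + 1 = 2.3800
d = 10^2.3800 = 239.9 pc
= 782.0 ly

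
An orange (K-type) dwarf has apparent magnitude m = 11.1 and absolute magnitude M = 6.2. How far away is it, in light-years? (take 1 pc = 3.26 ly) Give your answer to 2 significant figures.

d ≈ 310 ly

μ = m − M = 4.900
m − M = 5 log₁₀ d − 5
log₁₀ d = (m − M)/5 + 1 = 1.9800
d = 10^1.9800 = 95.50 pc
= 311.3 ly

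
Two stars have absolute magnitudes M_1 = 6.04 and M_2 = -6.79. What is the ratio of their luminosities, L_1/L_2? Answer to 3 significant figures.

L_1/L_2 ≈ 7.38×10^-6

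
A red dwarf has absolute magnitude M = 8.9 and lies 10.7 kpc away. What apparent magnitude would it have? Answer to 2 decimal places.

d = 10.7 kpc = 10700 pc
m = M + 5 log₁₀ d − 5 = 8.9 + 5·4.0294 − 5 = 24.047

m ≈ 24.05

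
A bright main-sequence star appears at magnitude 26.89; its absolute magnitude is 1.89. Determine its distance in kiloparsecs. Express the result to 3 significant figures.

d ≈ 1000 kpc

Distance modulus: m − M = 26.89 − (1.89) = 25.000
m − M = 5 log₁₀ d − 5
log₁₀ d = (m − M)/5 + 1 = 6.0000
d = 10^6.0000 = 1.000×10^6 pc
= 1000 kpc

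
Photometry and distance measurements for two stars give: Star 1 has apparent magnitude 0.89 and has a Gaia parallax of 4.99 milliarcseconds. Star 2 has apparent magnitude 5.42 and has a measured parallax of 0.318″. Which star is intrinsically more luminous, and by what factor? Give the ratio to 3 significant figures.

Star 1: p = 4.99 mas = 4.99×10^-3″ → d = 1/p = 200.4 pc
Star 1: M = m − 5 log₁₀ d + 5 = 0.89 − 5·2.3019 + 5 = -5.619
Star 2: d = 1/p = 1/0.318″ = 3.145 pc
Star 2: M = m − 5 log₁₀ d + 5 = 5.42 − 5·0.4976 + 5 = 7.932
ΔM = M_1 − M_2 = -5.619 − (7.932) = -13.552; smaller M is more luminous → Star 1.
L ratio = 10^(0.4 |ΔM|) = 10^5.421 = 263400

Star 1 is more luminous, by a factor of 263000.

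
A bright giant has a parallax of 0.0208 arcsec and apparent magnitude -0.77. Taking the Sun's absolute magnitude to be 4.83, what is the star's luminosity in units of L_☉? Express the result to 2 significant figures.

L/L_☉ ≈ 4000

d = 1/p = 1/0.0208″ = 48.08 pc
M = m − 5 log₁₀ d + 5 = -0.77 − 5·1.6819 + 5 = -4.180
M − M_☉ = -4.180 − 4.83 = -9.010
L/L_☉ = 10^(−0.4 × -9.010) = 4017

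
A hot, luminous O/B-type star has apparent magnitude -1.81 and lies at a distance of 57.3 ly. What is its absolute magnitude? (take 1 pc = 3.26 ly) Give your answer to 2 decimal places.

M ≈ -3.03

d = 57.3 ly / 3.26 = 17.58 pc
5 log₁₀(d/10 pc) = 5 log₁₀(17.58) − 5 = 1.225
M = m − 5 log₁₀(d/10) = -1.81 − 1.225 = -3.035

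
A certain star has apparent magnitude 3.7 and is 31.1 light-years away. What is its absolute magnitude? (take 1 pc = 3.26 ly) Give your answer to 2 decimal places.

M ≈ 3.80

d = 31.1 ly / 3.26 = 9.540 pc
5 log₁₀(d/10 pc) = 5 log₁₀(9.540) − 5 = -0.102
M = m − 5 log₁₀(d/10) = 3.7 + 0.102 = 3.802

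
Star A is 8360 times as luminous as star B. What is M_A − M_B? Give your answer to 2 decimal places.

M_A − M_B ≈ -9.81

Pogson: ΔM = −2.5 log₁₀(ratio) = −2.5 log₁₀(8360) = −2.5 × 3.9222 = -9.806
Star A is brighter, so it has the smaller magnitude: the difference is negative.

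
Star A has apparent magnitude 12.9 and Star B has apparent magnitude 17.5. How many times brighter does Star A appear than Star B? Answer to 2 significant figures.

Magnitude difference = -4.6
Flux ratio = 10^(−0.4 Δm) = 10^(−0.4 × -4.6) = 10^1.840 = 69.18

69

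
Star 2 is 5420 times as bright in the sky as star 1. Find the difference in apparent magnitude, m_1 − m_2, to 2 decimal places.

Pogson: Δm = −2.5 log₁₀(ratio) = −2.5 log₁₀(5420) = −2.5 × 3.7340 = -9.335
Star 2 is brighter so has the smaller magnitude: m_1 − m_2 is positive.

m_1 − m_2 ≈ 9.33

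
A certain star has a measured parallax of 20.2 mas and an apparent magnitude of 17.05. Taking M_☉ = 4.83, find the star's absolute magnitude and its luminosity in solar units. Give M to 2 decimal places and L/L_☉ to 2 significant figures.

d = 1/p = 1000/20.2 mas = 49.50 pc
M = m − 5 log₁₀ d + 5 = 17.05 − 5·1.6946 + 5 = 13.577
M − M_☉ = 13.577 − 4.83 = 8.747
L/L_☉ = 10^(−0.4 × 8.747) = 3.172×10^-4

M ≈ 13.58; L/L_☉ ≈ 3.2×10^-4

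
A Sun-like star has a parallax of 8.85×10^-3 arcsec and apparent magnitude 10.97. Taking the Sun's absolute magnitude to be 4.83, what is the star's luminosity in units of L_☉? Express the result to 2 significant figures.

d = 1/p = 1/8.85×10^-3″ = 113.0 pc
M = m − 5 log₁₀ d + 5 = 10.97 − 5·2.0531 + 5 = 5.705
M − M_☉ = 5.705 − 4.83 = 0.875
L/L_☉ = 10^(−0.4 × 0.875) = 0.4468

L/L_☉ ≈ 0.45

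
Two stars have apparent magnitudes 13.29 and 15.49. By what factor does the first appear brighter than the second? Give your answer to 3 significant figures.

7.59

Magnitude difference = -2.20
Flux ratio = 10^(−0.4 Δm) = 10^(−0.4 × -2.20) = 10^0.880 = 7.586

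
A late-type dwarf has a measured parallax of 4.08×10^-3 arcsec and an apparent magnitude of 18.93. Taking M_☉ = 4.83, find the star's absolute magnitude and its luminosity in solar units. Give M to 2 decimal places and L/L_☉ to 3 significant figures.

M ≈ 11.98; L/L_☉ ≈ 1.38×10^-3

d = 1/p = 1/4.08×10^-3″ = 245.1 pc
M = m − 5 log₁₀ d + 5 = 18.93 − 5·2.3893 + 5 = 11.983
M − M_☉ = 11.983 − 4.83 = 7.153
L/L_☉ = 10^(−0.4 × 7.153) = 1.376×10^-3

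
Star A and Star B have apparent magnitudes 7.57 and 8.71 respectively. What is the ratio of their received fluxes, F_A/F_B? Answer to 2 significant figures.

F_A/F_B ≈ 2.9

Magnitude difference = -1.14
Flux ratio = 10^(−0.4 Δm) = 10^(−0.4 × -1.14) = 10^0.456 = 2.858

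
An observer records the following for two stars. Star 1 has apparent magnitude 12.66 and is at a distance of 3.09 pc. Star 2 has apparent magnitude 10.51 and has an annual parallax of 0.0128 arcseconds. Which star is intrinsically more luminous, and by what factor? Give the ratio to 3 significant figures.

Star 2 is more luminous, by a factor of 4630.

Star 1: M = m − 5 log₁₀ d + 5 = 12.66 − 5·0.4900 + 5 = 15.210
Star 2: d = 1/p = 1/0.0128″ = 78.12 pc
Star 2: M = m − 5 log₁₀ d + 5 = 10.51 − 5·1.8928 + 5 = 6.046
ΔM = M_1 − M_2 = 15.210 − (6.046) = 9.164; smaller M is more luminous → Star 2.
L ratio = 10^(0.4 |ΔM|) = 10^3.666 = 4631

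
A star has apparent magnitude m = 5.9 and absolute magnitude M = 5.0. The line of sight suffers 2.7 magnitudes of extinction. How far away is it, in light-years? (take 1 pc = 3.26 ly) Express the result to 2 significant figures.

d ≈ 14 ly

m − M = 5 log₁₀(d/10 pc) + A  ⇒  5.9 − (5.0) − 2.7 = 5 log₁₀(d/10)
-1.800 = 5 log₁₀(d/10)
log₁₀ d = (m − M − A)/5 + 1 = 0.6400
d = 10^0.6400 = 4.365 pc
= 14.23 ly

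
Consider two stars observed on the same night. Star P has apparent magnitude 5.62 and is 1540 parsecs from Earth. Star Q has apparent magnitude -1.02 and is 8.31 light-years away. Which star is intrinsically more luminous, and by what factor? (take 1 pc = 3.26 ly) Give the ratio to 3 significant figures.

Star P: M = m − 5 log₁₀ d + 5 = 5.62 − 5·3.1875 + 5 = -5.318
Star Q: d = 8.31 ly / 3.26 = 2.549 pc
Star Q: M = m − 5 log₁₀ d + 5 = -1.02 − 5·0.4064 + 5 = 1.948
ΔM = M_P − M_Q = -5.318 − (1.948) = -7.266; smaller M is more luminous → Star P.
L ratio = 10^(0.4 |ΔM|) = 10^2.906 = 805.9

Star P is more luminous, by a factor of 806.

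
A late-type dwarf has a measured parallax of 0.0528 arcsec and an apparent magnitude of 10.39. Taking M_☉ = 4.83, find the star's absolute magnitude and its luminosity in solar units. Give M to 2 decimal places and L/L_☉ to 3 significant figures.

d = 1/p = 1/0.0528″ = 18.94 pc
M = m − 5 log₁₀ d + 5 = 10.39 − 5·1.2774 + 5 = 9.003
M − M_☉ = 9.003 − 4.83 = 4.173
L/L_☉ = 10^(−0.4 × 4.173) = 0.02142

M ≈ 9.00; L/L_☉ ≈ 0.0214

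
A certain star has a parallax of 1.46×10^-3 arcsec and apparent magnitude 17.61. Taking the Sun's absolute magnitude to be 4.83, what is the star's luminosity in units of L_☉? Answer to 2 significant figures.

L/L_☉ ≈ 0.036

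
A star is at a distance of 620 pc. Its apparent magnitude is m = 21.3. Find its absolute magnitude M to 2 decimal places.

M ≈ 12.34

5 log₁₀(d/10 pc) = 5 log₁₀(620.0) − 5 = 8.962
M = m − 5 log₁₀(d/10) = 21.3 − 8.962 = 12.338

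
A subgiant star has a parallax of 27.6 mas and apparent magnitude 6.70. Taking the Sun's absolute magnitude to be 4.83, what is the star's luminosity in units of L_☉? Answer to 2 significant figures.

L/L_☉ ≈ 2.3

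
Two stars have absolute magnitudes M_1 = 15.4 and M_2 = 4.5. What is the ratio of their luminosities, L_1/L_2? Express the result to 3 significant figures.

L_1/L_2 ≈ 4.37×10^-5

ΔM = M_1 − M_2 = 10.9
L_1/L_2 = 10^(−0.4 ΔM) = 10^-4.360 = 4.365×10^-5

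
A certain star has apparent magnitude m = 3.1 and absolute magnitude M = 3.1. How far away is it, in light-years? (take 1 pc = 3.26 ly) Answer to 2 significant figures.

Distance modulus: m − M = 3.1 − (3.1) = 0.000
m − M = 5 log₁₀ d − 5
log₁₀ d = (m − M)/5 + 1 = 1.0000
d = 10^1.0000 = 10.00 pc
= 32.60 ly

d ≈ 33 ly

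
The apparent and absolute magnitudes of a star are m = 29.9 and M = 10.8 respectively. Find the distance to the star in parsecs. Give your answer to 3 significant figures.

Distance modulus: m − M = 29.9 − (10.8) = 19.100
m − M = 5 log₁₀ d − 5
log₁₀ d = (m − M)/5 + 1 = 4.8200
d = 10^4.8200 = 66070 pc

d ≈ 66100 pc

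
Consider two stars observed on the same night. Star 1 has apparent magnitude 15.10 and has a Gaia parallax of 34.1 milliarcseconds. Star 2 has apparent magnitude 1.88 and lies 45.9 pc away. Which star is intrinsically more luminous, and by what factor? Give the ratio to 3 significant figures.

Star 1: p = 34.1 mas = 0.0341″ → d = 1/p = 29.33 pc
Star 1: M = m − 5 log₁₀ d + 5 = 15.10 − 5·1.4672 + 5 = 12.764
Star 2: M = m − 5 log₁₀ d + 5 = 1.88 − 5·1.6618 + 5 = -1.429
ΔM = M_1 − M_2 = 12.764 − (-1.429) = 14.193; smaller M is more luminous → Star 2.
L ratio = 10^(0.4 |ΔM|) = 10^5.677 = 475500

Star 2 is more luminous, by a factor of 475000.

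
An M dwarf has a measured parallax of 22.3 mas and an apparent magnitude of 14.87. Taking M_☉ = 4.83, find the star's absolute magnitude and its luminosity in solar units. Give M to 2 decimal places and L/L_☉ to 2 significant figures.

d = 1/p = 1000/22.3 mas = 44.84 pc
M = m − 5 log₁₀ d + 5 = 14.87 − 5·1.6517 + 5 = 11.612
M − M_☉ = 11.612 − 4.83 = 6.782
L/L_☉ = 10^(−0.4 × 6.782) = 1.938×10^-3

M ≈ 11.61; L/L_☉ ≈ 1.9×10^-3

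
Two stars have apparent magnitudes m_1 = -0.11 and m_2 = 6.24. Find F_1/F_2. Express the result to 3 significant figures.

F_1/F_2 ≈ 347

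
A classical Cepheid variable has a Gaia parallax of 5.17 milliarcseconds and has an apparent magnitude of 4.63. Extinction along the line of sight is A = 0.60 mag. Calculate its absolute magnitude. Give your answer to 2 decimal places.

M ≈ -2.40

p = 5.17 mas = 5.17×10^-3″ → d = 1/p = 193.4 pc
5 log₁₀(d/10 pc) = 5 log₁₀(193.4) − 5 = 6.433
M = m − 5 log₁₀(d/10) − A = 4.63 − 6.433 − 0.60 = -2.403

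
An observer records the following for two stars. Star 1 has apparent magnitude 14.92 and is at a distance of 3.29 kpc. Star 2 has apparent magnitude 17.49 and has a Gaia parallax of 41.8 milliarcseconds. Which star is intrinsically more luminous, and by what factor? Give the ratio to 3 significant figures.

Star 1 is more luminous, by a factor of 202000.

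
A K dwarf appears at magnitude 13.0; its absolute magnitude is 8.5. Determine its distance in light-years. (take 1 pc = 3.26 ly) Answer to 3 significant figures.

d ≈ 259 ly

Distance modulus: m − M = 13.0 − (8.5) = 4.500
m − M = 5 log₁₀ d − 5
log₁₀ d = (m − M)/5 + 1 = 1.9000
d = 10^1.9000 = 79.43 pc
= 259.0 ly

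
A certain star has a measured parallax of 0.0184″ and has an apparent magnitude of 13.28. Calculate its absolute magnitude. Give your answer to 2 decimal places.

d = 1/p = 1/0.0184″ = 54.35 pc
5 log₁₀(d/10 pc) = 5 log₁₀(54.35) − 5 = 3.676
M = m − 5 log₁₀(d/10) = 13.28 − 3.676 = 9.604

M ≈ 9.60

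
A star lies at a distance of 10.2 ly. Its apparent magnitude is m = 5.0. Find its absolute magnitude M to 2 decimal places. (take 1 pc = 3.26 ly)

d = 10.2 ly / 3.26 = 3.129 pc
5 log₁₀(d/10 pc) = 5 log₁₀(3.129) − 5 = -2.523
M = m − 5 log₁₀(d/10) = 5.0 + 2.523 = 7.523

M ≈ 7.52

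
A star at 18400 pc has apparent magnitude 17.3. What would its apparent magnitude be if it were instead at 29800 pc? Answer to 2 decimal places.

Flux ∝ 1/d², so Δm = 5 log₁₀(d₂/d₁) = 5 log₁₀(29800/18400) = 1.047
m₂ = m₁ + Δm = 17.3 + (1.047) = 18.347

m ≈ 18.35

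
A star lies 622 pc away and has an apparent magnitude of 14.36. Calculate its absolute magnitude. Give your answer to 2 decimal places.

M ≈ 5.39

5 log₁₀(d/10 pc) = 5 log₁₀(622.0) − 5 = 8.969
M = m − 5 log₁₀(d/10) = 14.36 − 8.969 = 5.391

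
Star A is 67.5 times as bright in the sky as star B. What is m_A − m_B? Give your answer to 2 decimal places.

m_A − m_B ≈ -4.57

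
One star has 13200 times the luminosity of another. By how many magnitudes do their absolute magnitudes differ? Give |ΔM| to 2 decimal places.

|ΔM| ≈ 10.30

Pogson: ΔM = −2.5 log₁₀(ratio) = −2.5 log₁₀(13200) = −2.5 × 4.1206 = -10.301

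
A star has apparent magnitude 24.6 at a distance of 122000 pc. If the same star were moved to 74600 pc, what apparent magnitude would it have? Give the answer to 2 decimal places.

m ≈ 23.53

Flux ∝ 1/d², so Δm = 5 log₁₀(d₂/d₁) = 5 log₁₀(74600/122000) = -1.068
m₂ = m₁ + Δm = 24.6 + (-1.068) = 23.532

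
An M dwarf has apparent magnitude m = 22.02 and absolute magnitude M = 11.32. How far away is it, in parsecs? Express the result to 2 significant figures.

μ = m − M = 10.700
m − M = 5 log₁₀ d − 5
log₁₀ d = (m − M)/5 + 1 = 3.1400
d = 10^3.1400 = 1380 pc

d ≈ 1400 pc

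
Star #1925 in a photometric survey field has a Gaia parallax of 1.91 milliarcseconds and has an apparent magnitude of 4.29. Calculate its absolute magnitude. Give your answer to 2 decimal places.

p = 1.91 mas = 1.91×10^-3″ → d = 1/p = 523.6 pc
5 log₁₀(d/10 pc) = 5 log₁₀(523.6) − 5 = 8.595
M = m − 5 log₁₀(d/10) = 4.29 − 8.595 = -4.305

M ≈ -4.30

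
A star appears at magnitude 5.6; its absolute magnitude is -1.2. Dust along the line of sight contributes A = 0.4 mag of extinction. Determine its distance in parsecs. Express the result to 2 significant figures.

d ≈ 190 pc

m − M = 5 log₁₀(d/10 pc) + A  ⇒  5.6 − (-1.2) − 0.4 = 5 log₁₀(d/10)
6.400 = 5 log₁₀(d/10)
log₁₀ d = (m − M − A)/5 + 1 = 2.2800
d = 10^2.2800 = 190.5 pc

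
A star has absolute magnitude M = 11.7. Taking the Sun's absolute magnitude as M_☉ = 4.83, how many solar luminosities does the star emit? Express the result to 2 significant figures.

M − M_☉ = 11.7 − 4.83 = 6.870
L/L_☉ = 10^(−0.4 (M − M_☉)) = 10^-2.748 = 1.786×10^-3

L/L_☉ ≈ 1.8×10^-3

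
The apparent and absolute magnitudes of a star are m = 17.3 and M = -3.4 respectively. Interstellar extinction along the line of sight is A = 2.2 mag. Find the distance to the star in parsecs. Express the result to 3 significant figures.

d ≈ 50100 pc

m − M = 5 log₁₀(d/10 pc) + A  ⇒  17.3 − (-3.4) − 2.2 = 5 log₁₀(d/10)
18.500 = 5 log₁₀(d/10)
log₁₀ d = (m − M − A)/5 + 1 = 4.7000
d = 10^4.7000 = 50120 pc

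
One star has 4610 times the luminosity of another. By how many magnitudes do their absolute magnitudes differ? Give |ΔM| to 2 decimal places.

|ΔM| ≈ 9.16

Pogson: ΔM = −2.5 log₁₀(ratio) = −2.5 log₁₀(4610) = −2.5 × 3.6637 = -9.159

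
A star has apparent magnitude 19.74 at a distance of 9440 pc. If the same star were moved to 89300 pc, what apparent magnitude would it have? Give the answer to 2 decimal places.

Flux ∝ 1/d², so Δm = 5 log₁₀(d₂/d₁) = 5 log₁₀(89300/9440) = 4.879
m₂ = m₁ + Δm = 19.74 + (4.879) = 24.619

m ≈ 24.62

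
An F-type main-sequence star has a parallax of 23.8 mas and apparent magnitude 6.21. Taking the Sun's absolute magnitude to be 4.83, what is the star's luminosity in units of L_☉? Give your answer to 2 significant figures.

d = 1/p = 1000/23.8 mas = 42.02 pc
M = m − 5 log₁₀ d + 5 = 6.21 − 5·1.6234 + 5 = 3.093
M − M_☉ = 3.093 − 4.83 = -1.737
L/L_☉ = 10^(−0.4 × -1.737) = 4.953

L/L_☉ ≈ 5.0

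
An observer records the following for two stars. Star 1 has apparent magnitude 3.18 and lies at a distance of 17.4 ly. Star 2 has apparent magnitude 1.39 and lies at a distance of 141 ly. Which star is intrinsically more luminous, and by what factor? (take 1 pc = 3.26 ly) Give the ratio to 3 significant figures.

Star 2 is more luminous, by a factor of 341.

Star 1: d = 17.4 ly / 3.26 = 5.337 pc
Star 1: M = m − 5 log₁₀ d + 5 = 3.18 − 5·0.7273 + 5 = 4.543
Star 2: d = 141 ly / 3.26 = 43.25 pc
Star 2: M = m − 5 log₁₀ d + 5 = 1.39 − 5·1.6360 + 5 = -1.790
ΔM = M_1 − M_2 = 4.543 − (-1.790) = 6.333; smaller M is more luminous → Star 2.
L ratio = 10^(0.4 |ΔM|) = 10^2.533 = 341.5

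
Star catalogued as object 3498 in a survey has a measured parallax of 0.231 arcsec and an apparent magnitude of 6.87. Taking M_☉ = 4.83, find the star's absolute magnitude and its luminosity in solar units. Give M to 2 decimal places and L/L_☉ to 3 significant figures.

d = 1/p = 1/0.231″ = 4.329 pc
M = m − 5 log₁₀ d + 5 = 6.87 − 5·0.6364 + 5 = 8.688
M − M_☉ = 8.688 − 4.83 = 3.858
L/L_☉ = 10^(−0.4 × 3.858) = 0.02863

M ≈ 8.69; L/L_☉ ≈ 0.0286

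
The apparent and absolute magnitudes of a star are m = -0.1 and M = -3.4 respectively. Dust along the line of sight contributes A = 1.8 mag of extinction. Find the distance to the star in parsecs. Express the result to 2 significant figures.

d ≈ 20 pc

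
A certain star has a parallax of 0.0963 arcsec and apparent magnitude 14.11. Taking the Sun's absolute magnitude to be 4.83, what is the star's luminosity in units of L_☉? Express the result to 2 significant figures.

L/L_☉ ≈ 2.1×10^-4

d = 1/p = 1/0.0963″ = 10.38 pc
M = m − 5 log₁₀ d + 5 = 14.11 − 5·1.0164 + 5 = 14.028
M − M_☉ = 14.028 − 4.83 = 9.198
L/L_☉ = 10^(−0.4 × 9.198) = 2.093×10^-4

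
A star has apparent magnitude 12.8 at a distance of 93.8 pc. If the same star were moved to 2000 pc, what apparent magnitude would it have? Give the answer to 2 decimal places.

Flux ∝ 1/d², so Δm = 5 log₁₀(d₂/d₁) = 5 log₁₀(2000/93.8) = 6.644
m₂ = m₁ + Δm = 12.8 + (6.644) = 19.444

m ≈ 19.44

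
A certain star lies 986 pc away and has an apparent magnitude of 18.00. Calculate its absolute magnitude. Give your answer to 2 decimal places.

M ≈ 8.03

5 log₁₀(d/10 pc) = 5 log₁₀(986.0) − 5 = 9.969
M = m − 5 log₁₀(d/10) = 18.00 − 9.969 = 8.031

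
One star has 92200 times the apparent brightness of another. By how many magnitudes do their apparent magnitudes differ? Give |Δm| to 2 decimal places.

Pogson: Δm = −2.5 log₁₀(ratio) = −2.5 log₁₀(92200) = −2.5 × 4.9647 = -12.412

|Δm| ≈ 12.41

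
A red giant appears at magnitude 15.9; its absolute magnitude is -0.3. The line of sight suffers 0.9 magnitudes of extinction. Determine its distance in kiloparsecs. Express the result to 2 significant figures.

d ≈ 11 kpc

m − M = 5 log₁₀(d/10 pc) + A  ⇒  15.9 − (-0.3) − 0.9 = 5 log₁₀(d/10)
15.300 = 5 log₁₀(d/10)
log₁₀ d = (m − M − A)/5 + 1 = 4.0600
d = 10^4.0600 = 11480 pc
= 11.48 kpc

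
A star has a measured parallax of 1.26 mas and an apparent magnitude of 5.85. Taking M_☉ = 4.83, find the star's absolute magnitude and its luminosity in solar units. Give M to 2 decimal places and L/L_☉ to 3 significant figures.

M ≈ -3.65; L/L_☉ ≈ 2460

d = 1/p = 1000/1.26 mas = 793.7 pc
M = m − 5 log₁₀ d + 5 = 5.85 − 5·2.8996 + 5 = -3.648
M − M_☉ = -3.648 − 4.83 = -8.478
L/L_☉ = 10^(−0.4 × -8.478) = 2462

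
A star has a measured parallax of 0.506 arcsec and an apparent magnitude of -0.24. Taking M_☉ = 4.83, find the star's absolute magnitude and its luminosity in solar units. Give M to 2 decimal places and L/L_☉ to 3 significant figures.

M ≈ 3.28; L/L_☉ ≈ 4.17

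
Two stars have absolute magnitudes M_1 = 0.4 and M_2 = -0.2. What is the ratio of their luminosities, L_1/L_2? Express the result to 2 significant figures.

ΔM = M_1 − M_2 = 0.6
L_1/L_2 = 10^(−0.4 ΔM) = 10^-0.240 = 0.5754

L_1/L_2 ≈ 0.58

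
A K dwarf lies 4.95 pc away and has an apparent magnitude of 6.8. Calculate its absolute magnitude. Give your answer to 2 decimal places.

M ≈ 8.33

5 log₁₀(d/10 pc) = 5 log₁₀(4.950) − 5 = -1.527
M = m − 5 log₁₀(d/10) = 6.8 + 1.527 = 8.327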